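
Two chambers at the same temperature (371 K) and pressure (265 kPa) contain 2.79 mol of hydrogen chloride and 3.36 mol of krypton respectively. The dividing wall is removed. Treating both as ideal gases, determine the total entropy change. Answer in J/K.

Mole fractions: x_A = 2.79/6.15 = 0.454, x_B = 0.546.
ΔS_mix = −R(n_A ln x_A + n_B ln x_B) = −8.314 × (2.79 ln 0.454 + 3.36 ln 0.546) = 35.2 J/K.

ΔS_mix = 35.2 J/K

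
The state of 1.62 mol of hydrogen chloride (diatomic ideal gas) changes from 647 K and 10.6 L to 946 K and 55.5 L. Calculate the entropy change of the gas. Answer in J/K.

Entropy is a state function: ΔS = nC_V ln(T₂/T₁) + nR ln(V₂/V₁), with C_V = 5R/2 = 20.79 J mol⁻¹ K⁻¹ for a diatomic ideal gas.
ΔS = 1.62 × [20.79 × ln(946/647) + 8.314 × ln(55.5/10.6)] = 35.1 J/K.

ΔS = 35.1 J/K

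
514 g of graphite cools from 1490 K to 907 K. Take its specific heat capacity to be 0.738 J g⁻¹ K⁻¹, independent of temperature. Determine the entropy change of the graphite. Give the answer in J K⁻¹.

ΔS = ∫dQ_rev/T = m c ln(T₂/T₁) = 514 × 0.738 × ln(907/1490) = -188 J/K.

ΔS = -188 J/K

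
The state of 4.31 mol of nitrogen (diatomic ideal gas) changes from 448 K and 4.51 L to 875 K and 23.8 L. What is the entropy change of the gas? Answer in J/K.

Entropy is a state function: ΔS = nC_V ln(T₂/T₁) + nR ln(V₂/V₁), with C_V = 5R/2 = 20.79 J mol⁻¹ K⁻¹ for a diatomic ideal gas.
ΔS = 4.31 × [20.79 × ln(875/448) + 8.314 × ln(23.8/4.51)] = 120 J/K.

ΔS = 120 J/K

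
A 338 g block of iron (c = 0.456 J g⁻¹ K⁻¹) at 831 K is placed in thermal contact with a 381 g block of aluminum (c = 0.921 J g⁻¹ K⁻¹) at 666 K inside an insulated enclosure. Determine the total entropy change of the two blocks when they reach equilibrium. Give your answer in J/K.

ΔS_total = 2.7 J/K

Energy balance: T_f = (m₁c₁T₁ + m₂c₂T₂)/(m₁c₁ + m₂c₂) = 716.36 K.
ΔS₁ = m₁c₁ ln(T_f/T₁) = 154.128 × ln(716.36/831) = -22.88 J/K.
ΔS₂ = m₂c₂ ln(T_f/T₂) = 350.901 × ln(716.36/666) = 25.58 J/K.
ΔS_total = -22.88 + 25.58 = 2.7 J/K.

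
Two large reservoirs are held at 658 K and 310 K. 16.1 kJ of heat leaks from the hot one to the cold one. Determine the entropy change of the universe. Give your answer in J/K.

ΔS_hot = −Q/T_H = −16100/658 = -24.47 J/K and ΔS_cold = +Q/T_C = 16100/310 = 51.94 J/K.
ΔS_total = -24.47 + 51.94 = 27.5 J/K, positive as the second law requires.

ΔS_total = 27.5 J/K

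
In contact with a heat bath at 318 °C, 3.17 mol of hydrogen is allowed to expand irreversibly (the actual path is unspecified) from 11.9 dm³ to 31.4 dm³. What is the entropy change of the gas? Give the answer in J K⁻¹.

Entropy is a state function, so ΔS_gas depends only on the end states.
For an isothermal ideal gas ΔS_gas = nR ln(V₂/V₁) = 3.17 × 8.314 × ln(31.4/11.9) = 25.6 J/K.

ΔS_gas = 25.6 J/K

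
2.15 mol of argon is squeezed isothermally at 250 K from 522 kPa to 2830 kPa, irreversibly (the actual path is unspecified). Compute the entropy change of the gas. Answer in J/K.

Entropy is a state function, so ΔS_gas depends only on the end states.
For an isothermal ideal gas ΔS_gas = nR ln(P₁/P₂) = 2.15 × 8.314 × ln(522/2830) = -30.2 J/K.

ΔS_gas = -30.2 J/K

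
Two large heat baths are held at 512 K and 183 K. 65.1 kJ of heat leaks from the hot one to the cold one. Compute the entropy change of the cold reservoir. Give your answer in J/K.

The cold reservoir gains heat Q, so ΔS_cold = +Q/T_C = 65100/183 = 356 J/K.

ΔS_cold = 356 J/K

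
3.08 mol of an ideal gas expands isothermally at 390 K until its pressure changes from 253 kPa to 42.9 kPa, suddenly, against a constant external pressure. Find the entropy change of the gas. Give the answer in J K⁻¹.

Entropy is a state function, so ΔS_gas depends only on the end states.
For an isothermal ideal gas ΔS_gas = nR ln(P₁/P₂) = 3.08 × 8.314 × ln(253/42.9) = 45.4 J/K.

ΔS_gas = 45.4 J/K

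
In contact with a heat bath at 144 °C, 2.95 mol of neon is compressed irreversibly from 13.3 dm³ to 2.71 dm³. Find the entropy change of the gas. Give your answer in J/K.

Entropy is a state function, so ΔS_gas depends only on the end states.
For an isothermal ideal gas ΔS_gas = nR ln(V₂/V₁) = 2.95 × 8.314 × ln(2.71/13.3) = -39 J/K.

ΔS_gas = -39 J/K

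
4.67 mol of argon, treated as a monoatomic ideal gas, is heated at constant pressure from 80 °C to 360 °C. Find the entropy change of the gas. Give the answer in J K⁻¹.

ΔS = 56.7 J/K

In kelvin: T₁ = 353.15 K, T₂ = 633.15 K. At constant pressure, ΔS = nC_p ln(T₂/T₁) with C_p = 5R/2 = 20.79 J mol⁻¹ K⁻¹.
ΔS = 4.67 × 20.79 × ln(633.15/353.15) = 56.7 J/K.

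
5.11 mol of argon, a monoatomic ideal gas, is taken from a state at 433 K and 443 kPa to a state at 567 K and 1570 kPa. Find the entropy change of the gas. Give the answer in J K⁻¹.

ΔS = nC_p ln(T₂/T₁) − nR ln(P₂/P₁), with C_p = 5R/2 = 20.79 J mol⁻¹ K⁻¹ for a monoatomic ideal gas.
ΔS = 5.11 × [20.79 × ln(567/433) − 8.314 × ln(1570/443)] = -25.1 J/K.

ΔS = -25.1 J/K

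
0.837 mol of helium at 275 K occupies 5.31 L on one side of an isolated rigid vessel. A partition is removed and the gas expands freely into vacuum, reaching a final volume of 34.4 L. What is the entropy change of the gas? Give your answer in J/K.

ΔS_gas = 13 J/K

No heat is exchanged and no work is done, so the ideal-gas temperature stays constant.
Entropy is a state function; using a reversible isothermal path, ΔS_gas = nR ln(V₂/V₁) = 0.837 × 8.314 × ln(34.4/5.31) = 13 J/K.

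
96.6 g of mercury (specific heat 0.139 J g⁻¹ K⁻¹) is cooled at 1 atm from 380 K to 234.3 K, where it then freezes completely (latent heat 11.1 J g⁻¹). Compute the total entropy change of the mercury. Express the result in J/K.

ΔS = -11.1 J/K

Cooling step: ΔS₁ = m c ln(T_tr/T_i) = 96.6 × 0.139 × ln(234.3/380) = -6.493 J/K.
Phase change: ΔS₂ = −mL/T_tr = −96.6 × 11.1 / 234.3 = -4.576 J/K.
ΔS_total = (-6.493) + (-4.576) = -11.1 J/K.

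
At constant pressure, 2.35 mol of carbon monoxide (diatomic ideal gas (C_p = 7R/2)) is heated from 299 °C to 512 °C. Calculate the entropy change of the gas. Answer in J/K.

ΔS = 21.6 J/K

In kelvin: T₁ = 572.15 K, T₂ = 785.15 K. At constant pressure, ΔS = nC_p ln(T₂/T₁) with C_p = 7R/2 = 29.1 J mol⁻¹ K⁻¹.
ΔS = 2.35 × 29.1 × ln(785.15/572.15) = 21.6 J/K.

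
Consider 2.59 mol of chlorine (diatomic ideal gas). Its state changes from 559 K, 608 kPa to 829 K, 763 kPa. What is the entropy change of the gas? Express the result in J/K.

ΔS = nC_p ln(T₂/T₁) − nR ln(P₂/P₁), with C_p = 7R/2 = 29.1 J mol⁻¹ K⁻¹ for a diatomic ideal gas.
ΔS = 2.59 × [29.1 × ln(829/559) − 8.314 × ln(763/608)] = 24.8 J/K.

ΔS = 24.8 J/K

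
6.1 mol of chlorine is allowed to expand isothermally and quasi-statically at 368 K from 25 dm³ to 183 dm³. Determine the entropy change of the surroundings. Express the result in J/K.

ΔS_surr = -101 J/K

For an isothermal ideal gas ΔS_gas = nR ln(V₂/V₁) = 6.1 × 8.314 × ln(183/25) = 101 J/K.
The process is reversible, so ΔS_surr = −ΔS_gas = -101 J/K and ΔS_universe = 0.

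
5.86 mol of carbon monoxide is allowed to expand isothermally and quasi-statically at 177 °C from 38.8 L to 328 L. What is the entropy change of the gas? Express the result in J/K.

For an isothermal ideal gas ΔS_gas = nR ln(V₂/V₁) = 5.86 × 8.314 × ln(328/38.8) = 104 J/K.

ΔS_gas = 104 J/K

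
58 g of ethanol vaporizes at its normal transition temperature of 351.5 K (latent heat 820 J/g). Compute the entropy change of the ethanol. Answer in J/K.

Heat absorbed by the substance: Q = mL = 58 × 820 = 47560 J.
At constant T, ΔS = Q_rev/T = 47560 / 351.5 = 135 J/K.

ΔS = 135 J/K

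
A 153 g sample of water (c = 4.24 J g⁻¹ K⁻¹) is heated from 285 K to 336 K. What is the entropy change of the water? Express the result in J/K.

ΔS = ∫dQ_rev/T = m c ln(T₂/T₁) = 153 × 4.24 × ln(336/285) = 107 J/K.

ΔS = 107 J/K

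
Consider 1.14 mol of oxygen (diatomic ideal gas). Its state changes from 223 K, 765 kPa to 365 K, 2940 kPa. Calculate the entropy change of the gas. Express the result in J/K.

ΔS = nC_p ln(T₂/T₁) − nR ln(P₂/P₁), with C_p = 7R/2 = 29.1 J mol⁻¹ K⁻¹ for a diatomic ideal gas.
ΔS = 1.14 × [29.1 × ln(365/223) − 8.314 × ln(2940/765)] = 3.59 J/K.

ΔS = 3.59 J/K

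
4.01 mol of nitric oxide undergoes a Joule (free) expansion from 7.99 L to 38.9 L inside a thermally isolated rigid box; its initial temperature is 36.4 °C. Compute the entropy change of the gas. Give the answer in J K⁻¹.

No heat is exchanged and no work is done, so the ideal-gas temperature stays constant.
Entropy is a state function; using a reversible isothermal path, ΔS_gas = nR ln(V₂/V₁) = 4.01 × 8.314 × ln(38.9/7.99) = 52.8 J/K.

ΔS_gas = 52.8 J/K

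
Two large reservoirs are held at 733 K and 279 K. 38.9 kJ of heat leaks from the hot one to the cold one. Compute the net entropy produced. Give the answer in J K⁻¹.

ΔS_total = 86.4 J/K

ΔS_hot = −Q/T_H = −38900/733 = -53.07 J/K and ΔS_cold = +Q/T_C = 38900/279 = 139.43 J/K.
ΔS_total = -53.07 + 139.43 = 86.4 J/K, positive as the second law requires.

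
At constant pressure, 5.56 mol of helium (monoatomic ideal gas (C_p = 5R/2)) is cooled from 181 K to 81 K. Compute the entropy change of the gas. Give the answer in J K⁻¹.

At constant pressure, ΔS = nC_p ln(T₂/T₁) with C_p = 5R/2 = 20.79 J mol⁻¹ K⁻¹.
ΔS = 5.56 × 20.79 × ln(81/181) = -92.9 J/K.

ΔS = -92.9 J/K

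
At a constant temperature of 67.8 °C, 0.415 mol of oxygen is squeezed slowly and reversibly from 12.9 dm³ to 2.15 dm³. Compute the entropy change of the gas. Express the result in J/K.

For an isothermal ideal gas ΔS_gas = nR ln(V₂/V₁) = 0.415 × 8.314 × ln(2.15/12.9) = -6.18 J/K.

ΔS_gas = -6.18 J/K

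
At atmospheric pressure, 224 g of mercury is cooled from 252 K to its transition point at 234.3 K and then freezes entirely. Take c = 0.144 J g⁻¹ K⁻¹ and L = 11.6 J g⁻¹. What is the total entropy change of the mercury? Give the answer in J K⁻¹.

Cooling step: ΔS₁ = m c ln(T_tr/T_i) = 224 × 0.144 × ln(234.3/252) = -2.349 J/K.
Phase change: ΔS₂ = −mL/T_tr = −224 × 11.6 / 234.3 = -11.09 J/K.
ΔS_total = (-2.349) + (-11.09) = -13.4 J/K.

ΔS = -13.4 J/K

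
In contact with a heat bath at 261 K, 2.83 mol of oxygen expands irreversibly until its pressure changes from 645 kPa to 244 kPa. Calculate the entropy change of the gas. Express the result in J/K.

Entropy is a state function, so ΔS_gas depends only on the end states.
For an isothermal ideal gas ΔS_gas = nR ln(P₁/P₂) = 2.83 × 8.314 × ln(645/244) = 22.9 J/K.

ΔS_gas = 22.9 J/K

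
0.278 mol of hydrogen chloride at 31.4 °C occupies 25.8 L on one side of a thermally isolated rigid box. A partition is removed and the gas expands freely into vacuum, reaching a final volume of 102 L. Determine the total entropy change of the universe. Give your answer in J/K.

No heat is exchanged and no work is done, so the ideal-gas temperature stays constant.
Entropy is a state function; using a reversible isothermal path, ΔS_gas = nR ln(V₂/V₁) = 0.278 × 8.314 × ln(102/25.8) = 3.18 J/K.
The insulated surroundings exchange no heat, so ΔS_surr = 0 and ΔS_universe = ΔS_gas.

ΔS_universe = 3.18 J/K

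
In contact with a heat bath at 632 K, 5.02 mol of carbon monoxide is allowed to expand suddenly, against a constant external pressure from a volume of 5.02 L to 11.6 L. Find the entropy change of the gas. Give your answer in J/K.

ΔS_gas = 35 J/K

Entropy is a state function, so ΔS_gas depends only on the end states.
For an isothermal ideal gas ΔS_gas = nR ln(V₂/V₁) = 5.02 × 8.314 × ln(11.6/5.02) = 35 J/K.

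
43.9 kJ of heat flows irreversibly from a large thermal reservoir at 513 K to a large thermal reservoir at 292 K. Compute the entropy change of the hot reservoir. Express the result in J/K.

The hot reservoir loses heat Q, so ΔS_hot = −Q/T_H = −43900/513 = -85.6 J/K.

ΔS_hot = -85.6 J/K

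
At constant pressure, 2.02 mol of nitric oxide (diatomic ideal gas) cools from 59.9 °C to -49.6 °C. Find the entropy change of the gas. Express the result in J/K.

ΔS = -23.4 J/K

In kelvin: T₁ = 333.05 K, T₂ = 223.55 K. At constant pressure, ΔS = nC_p ln(T₂/T₁) with C_p = 7R/2 = 29.1 J mol⁻¹ K⁻¹.
ΔS = 2.02 × 29.1 × ln(223.55/333.05) = -23.4 J/K.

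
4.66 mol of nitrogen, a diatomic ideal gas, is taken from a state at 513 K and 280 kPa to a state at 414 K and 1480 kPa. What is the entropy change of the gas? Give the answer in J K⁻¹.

ΔS = -93.6 J/K

ΔS = nC_p ln(T₂/T₁) − nR ln(P₂/P₁), with C_p = 7R/2 = 29.1 J mol⁻¹ K⁻¹ for a diatomic ideal gas.
ΔS = 4.66 × [29.1 × ln(414/513) − 8.314 × ln(1480/280)] = -93.6 J/K.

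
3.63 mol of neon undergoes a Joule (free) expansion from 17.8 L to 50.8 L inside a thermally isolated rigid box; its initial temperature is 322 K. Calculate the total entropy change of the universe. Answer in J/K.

No heat is exchanged and no work is done, so the ideal-gas temperature stays constant.
Entropy is a state function; using a reversible isothermal path, ΔS_gas = nR ln(V₂/V₁) = 3.63 × 8.314 × ln(50.8/17.8) = 31.6 J/K.
The insulated surroundings exchange no heat, so ΔS_surr = 0 and ΔS_universe = ΔS_gas.

ΔS_universe = 31.6 J/K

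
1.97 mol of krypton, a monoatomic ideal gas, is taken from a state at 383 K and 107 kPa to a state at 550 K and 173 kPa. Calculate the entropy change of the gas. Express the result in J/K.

ΔS = nC_p ln(T₂/T₁) − nR ln(P₂/P₁), with C_p = 5R/2 = 20.79 J mol⁻¹ K⁻¹ for a monoatomic ideal gas.
ΔS = 1.97 × [20.79 × ln(550/383) − 8.314 × ln(173/107)] = 6.95 J/K.

ΔS = 6.95 J/K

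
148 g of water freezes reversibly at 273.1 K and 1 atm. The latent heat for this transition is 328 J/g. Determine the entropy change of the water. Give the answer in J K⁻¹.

ΔS = -178 J/K

Heat released by the substance: Q = −mL = −148 × 328 = −48544 J.
At constant T, ΔS = Q_rev/T = −48544 / 273.1 = -178 J/K.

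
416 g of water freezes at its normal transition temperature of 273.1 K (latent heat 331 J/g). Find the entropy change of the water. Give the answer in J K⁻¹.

ΔS = -504 J/K

Heat released by the substance: Q = −mL = −416 × 331 = −137696 J.
At constant T, ΔS = Q_rev/T = −137696 / 273.1 = -504 J/K.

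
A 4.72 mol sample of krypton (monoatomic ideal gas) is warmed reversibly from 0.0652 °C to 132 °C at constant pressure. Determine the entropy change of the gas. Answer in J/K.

In kelvin: T₁ = 273.215 K, T₂ = 405.15 K. At constant pressure, ΔS = nC_p ln(T₂/T₁) with C_p = 5R/2 = 20.79 J mol⁻¹ K⁻¹.
ΔS = 4.72 × 20.79 × ln(405.15/273.215) = 38.7 J/K.

ΔS = 38.7 J/K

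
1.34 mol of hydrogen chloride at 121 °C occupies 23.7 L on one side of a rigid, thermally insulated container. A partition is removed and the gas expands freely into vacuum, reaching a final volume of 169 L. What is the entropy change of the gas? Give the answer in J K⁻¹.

For an ideal gas in free expansion Q = 0 and W = 0, so T is unchanged.
Entropy is a state function; using a reversible isothermal path, ΔS_gas = nR ln(V₂/V₁) = 1.34 × 8.314 × ln(169/23.7) = 21.9 J/K.

ΔS_gas = 21.9 J/K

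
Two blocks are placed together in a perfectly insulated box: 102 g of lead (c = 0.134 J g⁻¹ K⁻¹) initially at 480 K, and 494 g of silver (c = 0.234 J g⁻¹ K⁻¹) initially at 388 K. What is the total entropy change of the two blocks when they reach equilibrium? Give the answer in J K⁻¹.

Energy balance: T_f = (m₁c₁T₁ + m₂c₂T₂)/(m₁c₁ + m₂c₂) = 397.73 K.
ΔS₁ = m₁c₁ ln(T_f/T₁) = 13.668 × ln(397.73/480) = -2.5698 J/K.
ΔS₂ = m₂c₂ ln(T_f/T₂) = 115.596 × ln(397.73/388) = 2.8625 J/K.
ΔS_total = -2.5698 + 2.8625 = 0.293 J/K.

ΔS_total = 0.293 J/K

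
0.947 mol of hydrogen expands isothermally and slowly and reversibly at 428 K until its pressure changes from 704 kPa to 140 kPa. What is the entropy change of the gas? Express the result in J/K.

For an isothermal ideal gas ΔS_gas = nR ln(P₁/P₂) = 0.947 × 8.314 × ln(704/140) = 12.7 J/K.

ΔS_gas = 12.7 J/K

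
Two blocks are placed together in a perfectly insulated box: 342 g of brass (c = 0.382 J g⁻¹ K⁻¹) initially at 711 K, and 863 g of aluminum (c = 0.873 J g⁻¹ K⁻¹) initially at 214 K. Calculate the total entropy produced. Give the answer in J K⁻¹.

Energy balance: T_f = (m₁c₁T₁ + m₂c₂T₂)/(m₁c₁ + m₂c₂) = 287.45 K.
ΔS₁ = m₁c₁ ln(T_f/T₁) = 130.644 × ln(287.45/711) = -118.3 J/K.
ΔS₂ = m₂c₂ ln(T_f/T₂) = 753.399 × ln(287.45/214) = 222.3 J/K.
ΔS_total = -118.3 + 222.3 = 104 J/K.

ΔS_total = 104 J/K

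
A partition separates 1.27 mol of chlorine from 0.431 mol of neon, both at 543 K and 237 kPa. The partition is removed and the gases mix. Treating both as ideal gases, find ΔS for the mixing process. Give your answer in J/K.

ΔS_mix = 8 J/K

Mole fractions: x_A = 1.27/1.7 = 0.747, x_B = 0.253.
ΔS_mix = −R(n_A ln x_A + n_B ln x_B) = −8.314 × (1.27 ln 0.747 + 0.431 ln 0.253) = 8 J/K.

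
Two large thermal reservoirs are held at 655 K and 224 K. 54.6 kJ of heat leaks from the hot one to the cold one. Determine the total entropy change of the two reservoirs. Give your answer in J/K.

ΔS_total = 160 J/K

ΔS_hot = −Q/T_H = −54600/655 = -83.36 J/K and ΔS_cold = +Q/T_C = 54600/224 = 243.8 J/K.
ΔS_total = -83.36 + 243.8 = 160 J/K, positive as the second law requires.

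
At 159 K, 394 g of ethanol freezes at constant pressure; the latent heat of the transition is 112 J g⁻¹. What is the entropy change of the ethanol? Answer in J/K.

ΔS = -278 J/K

Heat released by the substance: Q = −mL = −394 × 112 = −44128 J.
At constant T, ΔS = Q_rev/T = −44128 / 159 = -278 J/K.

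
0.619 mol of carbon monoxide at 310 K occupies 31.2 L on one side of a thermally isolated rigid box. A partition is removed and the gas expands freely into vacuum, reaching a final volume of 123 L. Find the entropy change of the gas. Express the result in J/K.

For an ideal gas in free expansion Q = 0 and W = 0, so T is unchanged.
Entropy is a state function; using a reversible isothermal path, ΔS_gas = nR ln(V₂/V₁) = 0.619 × 8.314 × ln(123/31.2) = 7.06 J/K.

ΔS_gas = 7.06 J/K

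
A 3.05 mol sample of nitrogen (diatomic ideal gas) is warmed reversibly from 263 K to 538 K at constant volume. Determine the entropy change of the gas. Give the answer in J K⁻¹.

ΔS = 45.4 J/K

At constant volume, ΔS = nC_V ln(T₂/T₁) with C_V = 5R/2 = 20.79 J mol⁻¹ K⁻¹.
ΔS = 3.05 × 20.79 × ln(538/263) = 45.4 J/K.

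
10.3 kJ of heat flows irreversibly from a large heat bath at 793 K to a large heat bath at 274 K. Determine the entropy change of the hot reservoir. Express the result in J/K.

ΔS_hot = -13 J/K

The hot reservoir loses heat Q, so ΔS_hot = −Q/T_H = −10300/793 = -13 J/K.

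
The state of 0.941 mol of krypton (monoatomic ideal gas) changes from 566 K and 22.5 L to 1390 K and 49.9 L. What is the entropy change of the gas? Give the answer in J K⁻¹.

Entropy is a state function: ΔS = nC_V ln(T₂/T₁) + nR ln(V₂/V₁), with C_V = 3R/2 = 12.47 J mol⁻¹ K⁻¹ for a monoatomic ideal gas.
ΔS = 0.941 × [12.47 × ln(1390/566) + 8.314 × ln(49.9/22.5)] = 16.8 J/K.

ΔS = 16.8 J/K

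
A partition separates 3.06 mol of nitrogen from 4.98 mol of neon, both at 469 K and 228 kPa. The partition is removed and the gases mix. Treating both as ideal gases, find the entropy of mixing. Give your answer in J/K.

ΔS_mix = 44.4 J/K

Mole fractions: x_A = 3.06/8.04 = 0.381, x_B = 0.619.
ΔS_mix = −R(n_A ln x_A + n_B ln x_B) = −8.314 × (3.06 ln 0.381 + 4.98 ln 0.619) = 44.4 J/K.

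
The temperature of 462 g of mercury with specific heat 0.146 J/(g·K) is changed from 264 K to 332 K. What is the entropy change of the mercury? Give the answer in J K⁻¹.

ΔS = ∫dQ_rev/T = m c ln(T₂/T₁) = 462 × 0.146 × ln(332/264) = 15.5 J/K.

ΔS = 15.5 J/K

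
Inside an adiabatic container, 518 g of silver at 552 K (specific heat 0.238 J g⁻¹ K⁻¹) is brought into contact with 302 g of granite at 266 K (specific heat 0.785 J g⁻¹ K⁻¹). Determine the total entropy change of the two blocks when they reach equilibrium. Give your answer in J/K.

ΔS_total = 22.9 J/K

Energy balance: T_f = (m₁c₁T₁ + m₂c₂T₂)/(m₁c₁ + m₂c₂) = 363.85 K.
ΔS₁ = m₁c₁ ln(T_f/T₁) = 123.284 × ln(363.85/552) = -51.39 J/K.
ΔS₂ = m₂c₂ ln(T_f/T₂) = 237.07 × ln(363.85/266) = 74.26 J/K.
ΔS_total = -51.39 + 74.26 = 22.9 J/K.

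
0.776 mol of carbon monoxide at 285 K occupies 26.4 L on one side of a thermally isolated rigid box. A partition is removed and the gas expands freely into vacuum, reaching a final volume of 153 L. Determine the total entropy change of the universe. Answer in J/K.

ΔS_universe = 11.3 J/K

For an ideal gas in free expansion Q = 0 and W = 0, so T is unchanged.
Entropy is a state function; using a reversible isothermal path, ΔS_gas = nR ln(V₂/V₁) = 0.776 × 8.314 × ln(153/26.4) = 11.3 J/K.
The insulated surroundings exchange no heat, so ΔS_surr = 0 and ΔS_universe = ΔS_gas.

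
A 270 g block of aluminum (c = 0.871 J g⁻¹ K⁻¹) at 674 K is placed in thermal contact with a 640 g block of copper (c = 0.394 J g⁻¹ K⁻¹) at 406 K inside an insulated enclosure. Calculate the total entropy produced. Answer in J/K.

Energy balance: T_f = (m₁c₁T₁ + m₂c₂T₂)/(m₁c₁ + m₂c₂) = 535.33 K.
ΔS₁ = m₁c₁ ln(T_f/T₁) = 235.17 × ln(535.33/674) = -54.17 J/K.
ΔS₂ = m₂c₂ ln(T_f/T₂) = 252.16 × ln(535.33/406) = 69.73 J/K.
ΔS_total = -54.17 + 69.73 = 15.6 J/K.

ΔS_total = 15.6 J/K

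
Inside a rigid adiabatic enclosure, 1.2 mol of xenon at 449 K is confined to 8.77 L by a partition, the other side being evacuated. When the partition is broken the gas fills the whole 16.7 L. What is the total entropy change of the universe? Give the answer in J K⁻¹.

ΔS_universe = 6.43 J/K

No heat is exchanged and no work is done, so the ideal-gas temperature stays constant.
Entropy is a state function; using a reversible isothermal path, ΔS_gas = nR ln(V₂/V₁) = 1.2 × 8.314 × ln(16.7/8.77) = 6.43 J/K.
The insulated surroundings exchange no heat, so ΔS_surr = 0 and ΔS_universe = ΔS_gas.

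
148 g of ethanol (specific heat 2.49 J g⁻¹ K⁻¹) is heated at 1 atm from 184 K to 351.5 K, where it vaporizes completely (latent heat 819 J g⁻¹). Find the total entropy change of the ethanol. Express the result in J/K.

ΔS = 583 J/K

Warming step: ΔS₁ = m c ln(T_tr/T_i) = 148 × 2.49 × ln(351.5/184) = 238.5 J/K.
Phase change: ΔS₂ = +mL/T_tr = 148 × 819 / 351.5 = 344.8 J/K.
ΔS_total = (238.5) + (344.8) = 583 J/K.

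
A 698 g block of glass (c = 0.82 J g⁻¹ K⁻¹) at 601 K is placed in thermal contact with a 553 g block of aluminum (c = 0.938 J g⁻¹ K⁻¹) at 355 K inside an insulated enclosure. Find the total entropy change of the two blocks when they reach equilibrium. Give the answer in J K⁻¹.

Energy balance: T_f = (m₁c₁T₁ + m₂c₂T₂)/(m₁c₁ + m₂c₂) = 484.05 K.
ΔS₁ = m₁c₁ ln(T_f/T₁) = 572.36 × ln(484.05/601) = -123.87 J/K.
ΔS₂ = m₂c₂ ln(T_f/T₂) = 518.714 × ln(484.05/355) = 160.84 J/K.
ΔS_total = -123.87 + 160.84 = 37 J/K.

ΔS_total = 37 J/K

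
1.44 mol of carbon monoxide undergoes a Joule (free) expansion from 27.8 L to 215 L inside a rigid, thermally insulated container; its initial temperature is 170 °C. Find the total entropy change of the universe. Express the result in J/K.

ΔS_universe = 24.5 J/K

For an ideal gas in free expansion Q = 0 and W = 0, so T is unchanged.
Entropy is a state function; using a reversible isothermal path, ΔS_gas = nR ln(V₂/V₁) = 1.44 × 8.314 × ln(215/27.8) = 24.5 J/K.
The insulated surroundings exchange no heat, so ΔS_surr = 0 and ΔS_universe = ΔS_gas.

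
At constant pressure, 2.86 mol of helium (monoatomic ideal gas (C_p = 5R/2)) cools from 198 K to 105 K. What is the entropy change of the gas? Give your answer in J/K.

At constant pressure, ΔS = nC_p ln(T₂/T₁) with C_p = 5R/2 = 20.79 J mol⁻¹ K⁻¹.
ΔS = 2.86 × 20.79 × ln(105/198) = -37.7 J/K.

ΔS = -37.7 J/K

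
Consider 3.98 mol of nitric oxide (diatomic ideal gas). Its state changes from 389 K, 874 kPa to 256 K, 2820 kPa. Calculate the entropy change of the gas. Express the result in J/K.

ΔS = -87.2 J/K

ΔS = nC_p ln(T₂/T₁) − nR ln(P₂/P₁), with C_p = 7R/2 = 29.1 J mol⁻¹ K⁻¹ for a diatomic ideal gas.
ΔS = 3.98 × [29.1 × ln(256/389) − 8.314 × ln(2820/874)] = -87.2 J/K.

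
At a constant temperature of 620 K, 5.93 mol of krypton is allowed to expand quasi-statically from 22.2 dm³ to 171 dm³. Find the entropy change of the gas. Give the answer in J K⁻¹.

For an isothermal ideal gas ΔS_gas = nR ln(V₂/V₁) = 5.93 × 8.314 × ln(171/22.2) = 101 J/K.

ΔS_gas = 101 J/K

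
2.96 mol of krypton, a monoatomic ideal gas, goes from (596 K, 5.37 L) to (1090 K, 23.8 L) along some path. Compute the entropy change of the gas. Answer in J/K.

ΔS = 58.9 J/K

Entropy is a state function: ΔS = nC_V ln(T₂/T₁) + nR ln(V₂/V₁), with C_V = 3R/2 = 12.47 J mol⁻¹ K⁻¹ for a monoatomic ideal gas.
ΔS = 2.96 × [12.47 × ln(1090/596) + 8.314 × ln(23.8/5.37)] = 58.9 J/K.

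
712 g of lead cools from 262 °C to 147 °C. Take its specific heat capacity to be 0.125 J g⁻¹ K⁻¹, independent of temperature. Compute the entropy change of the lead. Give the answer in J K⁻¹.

ΔS = -21.5 J/K

In kelvin: T₁ = 535.15 K, T₂ = 420.15 K. ΔS = ∫dQ_rev/T = m c ln(T₂/T₁) = 712 × 0.125 × ln(420.15/535.15) = -21.5 J/K.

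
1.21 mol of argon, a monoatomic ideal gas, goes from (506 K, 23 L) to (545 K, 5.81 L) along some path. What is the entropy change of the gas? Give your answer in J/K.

ΔS = -12.7 J/K

Entropy is a state function: ΔS = nC_V ln(T₂/T₁) + nR ln(V₂/V₁), with C_V = 3R/2 = 12.47 J mol⁻¹ K⁻¹ for a monoatomic ideal gas.
ΔS = 1.21 × [12.47 × ln(545/506) + 8.314 × ln(5.81/23)] = -12.7 J/K.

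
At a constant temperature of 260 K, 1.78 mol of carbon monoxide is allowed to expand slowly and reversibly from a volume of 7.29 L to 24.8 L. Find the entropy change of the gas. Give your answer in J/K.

For an isothermal ideal gas ΔS_gas = nR ln(V₂/V₁) = 1.78 × 8.314 × ln(24.8/7.29) = 18.1 J/K.

ΔS_gas = 18.1 J/K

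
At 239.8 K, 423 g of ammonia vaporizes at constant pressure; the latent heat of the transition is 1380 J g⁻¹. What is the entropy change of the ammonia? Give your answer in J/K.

Heat absorbed by the substance: Q = mL = 423 × 1380 = 583740 J.
At constant T, ΔS = Q_rev/T = 583740 / 239.8 = 2430 J/K.

ΔS = 2430 J/K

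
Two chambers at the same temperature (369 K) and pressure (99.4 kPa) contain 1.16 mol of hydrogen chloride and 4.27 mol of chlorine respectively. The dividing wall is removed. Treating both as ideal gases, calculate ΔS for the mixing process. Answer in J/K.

ΔS_mix = 23.4 J/K

Mole fractions: x_A = 1.16/5.43 = 0.214, x_B = 0.786.
ΔS_mix = −R(n_A ln x_A + n_B ln x_B) = −8.314 × (1.16 ln 0.214 + 4.27 ln 0.786) = 23.4 J/K.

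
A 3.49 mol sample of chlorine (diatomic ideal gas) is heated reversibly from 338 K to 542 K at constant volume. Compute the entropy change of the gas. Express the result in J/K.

At constant volume, ΔS = nC_V ln(T₂/T₁) with C_V = 5R/2 = 20.79 J mol⁻¹ K⁻¹.
ΔS = 3.49 × 20.79 × ln(542/338) = 34.3 J/K.

ΔS = 34.3 J/K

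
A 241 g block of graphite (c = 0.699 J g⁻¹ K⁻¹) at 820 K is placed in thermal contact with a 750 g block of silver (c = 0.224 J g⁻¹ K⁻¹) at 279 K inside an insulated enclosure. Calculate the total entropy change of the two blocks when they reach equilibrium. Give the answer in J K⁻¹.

ΔS_total = 46.7 J/K

Energy balance: T_f = (m₁c₁T₁ + m₂c₂T₂)/(m₁c₁ + m₂c₂) = 549.87 K.
ΔS₁ = m₁c₁ ln(T_f/T₁) = 168.459 × ln(549.87/820) = -67.32 J/K.
ΔS₂ = m₂c₂ ln(T_f/T₂) = 168 × ln(549.87/279) = 114 J/K.
ΔS_total = -67.32 + 114 = 46.7 J/K.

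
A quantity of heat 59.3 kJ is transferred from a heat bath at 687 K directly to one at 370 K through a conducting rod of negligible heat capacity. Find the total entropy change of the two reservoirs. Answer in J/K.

ΔS_hot = −Q/T_H = −59300/687 = -86.32 J/K and ΔS_cold = +Q/T_C = 59300/370 = 160.3 J/K.
ΔS_total = -86.32 + 160.3 = 74 J/K, positive as the second law requires.

ΔS_total = 74 J/K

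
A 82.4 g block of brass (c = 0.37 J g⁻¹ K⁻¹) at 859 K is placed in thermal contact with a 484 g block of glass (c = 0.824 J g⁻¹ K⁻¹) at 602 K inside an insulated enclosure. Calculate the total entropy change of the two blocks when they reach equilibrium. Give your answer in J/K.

Energy balance: T_f = (m₁c₁T₁ + m₂c₂T₂)/(m₁c₁ + m₂c₂) = 620.25 K.
ΔS₁ = m₁c₁ ln(T_f/T₁) = 30.488 × ln(620.25/859) = -9.928 J/K.
ΔS₂ = m₂c₂ ln(T_f/T₂) = 398.816 × ln(620.25/602) = 11.91 J/K.
ΔS_total = -9.928 + 11.91 = 1.98 J/K.

ΔS_total = 1.98 J/K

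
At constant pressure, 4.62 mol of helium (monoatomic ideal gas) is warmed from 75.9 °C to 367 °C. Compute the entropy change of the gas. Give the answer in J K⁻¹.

In kelvin: T₁ = 349.05 K, T₂ = 640.15 K. At constant pressure, ΔS = nC_p ln(T₂/T₁) with C_p = 5R/2 = 20.79 J mol⁻¹ K⁻¹.
ΔS = 4.62 × 20.79 × ln(640.15/349.05) = 58.2 J/K.

ΔS = 58.2 J/K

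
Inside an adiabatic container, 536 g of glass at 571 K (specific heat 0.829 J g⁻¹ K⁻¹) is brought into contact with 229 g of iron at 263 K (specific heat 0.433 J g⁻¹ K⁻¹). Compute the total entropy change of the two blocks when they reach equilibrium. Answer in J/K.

Energy balance: T_f = (m₁c₁T₁ + m₂c₂T₂)/(m₁c₁ + m₂c₂) = 514.81 K.
ΔS₁ = m₁c₁ ln(T_f/T₁) = 444.344 × ln(514.81/571) = -46.03 J/K.
ΔS₂ = m₂c₂ ln(T_f/T₂) = 99.157 × ln(514.81/263) = 66.6 J/K.
ΔS_total = -46.03 + 66.6 = 20.6 J/K.

ΔS_total = 20.6 J/K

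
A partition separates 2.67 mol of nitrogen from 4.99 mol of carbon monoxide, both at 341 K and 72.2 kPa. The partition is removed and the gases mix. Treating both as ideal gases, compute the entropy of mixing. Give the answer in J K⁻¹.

Mole fractions: x_A = 2.67/7.66 = 0.349, x_B = 0.651.
ΔS_mix = −R(n_A ln x_A + n_B ln x_B) = −8.314 × (2.67 ln 0.349 + 4.99 ln 0.651) = 41.2 J/K.

ΔS_mix = 41.2 J/K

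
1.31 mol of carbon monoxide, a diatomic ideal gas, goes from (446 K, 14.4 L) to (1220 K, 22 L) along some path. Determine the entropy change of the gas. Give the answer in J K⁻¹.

ΔS = 32 J/K

Entropy is a state function: ΔS = nC_V ln(T₂/T₁) + nR ln(V₂/V₁), with C_V = 5R/2 = 20.79 J mol⁻¹ K⁻¹ for a diatomic ideal gas.
ΔS = 1.31 × [20.79 × ln(1220/446) + 8.314 × ln(22/14.4)] = 32 J/K.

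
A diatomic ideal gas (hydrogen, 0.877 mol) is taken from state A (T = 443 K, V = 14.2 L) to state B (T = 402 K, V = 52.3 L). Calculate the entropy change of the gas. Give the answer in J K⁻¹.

ΔS = 7.74 J/K

Entropy is a state function: ΔS = nC_V ln(T₂/T₁) + nR ln(V₂/V₁), with C_V = 5R/2 = 20.79 J mol⁻¹ K⁻¹ for a diatomic ideal gas.
ΔS = 0.877 × [20.79 × ln(402/443) + 8.314 × ln(52.3/14.2)] = 7.74 J/K.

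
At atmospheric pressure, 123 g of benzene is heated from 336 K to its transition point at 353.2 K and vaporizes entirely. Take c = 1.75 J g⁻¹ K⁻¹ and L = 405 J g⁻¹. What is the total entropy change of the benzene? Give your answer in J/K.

ΔS = 152 J/K

Warming step: ΔS₁ = m c ln(T_tr/T_i) = 123 × 1.75 × ln(353.2/336) = 10.75 J/K.
Phase change: ΔS₂ = +mL/T_tr = 123 × 405 / 353.2 = 141 J/K.
ΔS_total = (10.75) + (141) = 152 J/K.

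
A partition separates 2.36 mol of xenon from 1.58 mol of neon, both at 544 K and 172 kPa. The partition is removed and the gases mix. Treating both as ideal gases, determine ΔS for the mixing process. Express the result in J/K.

Mole fractions: x_A = 2.36/3.94 = 0.599, x_B = 0.401.
ΔS_mix = −R(n_A ln x_A + n_B ln x_B) = −8.314 × (2.36 ln 0.599 + 1.58 ln 0.401) = 22.1 J/K.

ΔS_mix = 22.1 J/K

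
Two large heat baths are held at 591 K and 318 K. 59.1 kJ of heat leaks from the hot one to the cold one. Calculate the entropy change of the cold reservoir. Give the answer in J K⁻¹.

The cold reservoir gains heat Q, so ΔS_cold = +Q/T_C = 59100/318 = 186 J/K.

ΔS_cold = 186 J/K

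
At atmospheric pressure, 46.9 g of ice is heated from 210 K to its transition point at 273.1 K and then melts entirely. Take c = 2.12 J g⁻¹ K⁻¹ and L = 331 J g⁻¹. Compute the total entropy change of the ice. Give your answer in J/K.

ΔS = 83 J/K

Warming step: ΔS₁ = m c ln(T_tr/T_i) = 46.9 × 2.12 × ln(273.1/210) = 26.12 J/K.
Phase change: ΔS₂ = +mL/T_tr = 46.9 × 331 / 273.1 = 56.84 J/K.
ΔS_total = (26.12) + (56.84) = 83 J/K.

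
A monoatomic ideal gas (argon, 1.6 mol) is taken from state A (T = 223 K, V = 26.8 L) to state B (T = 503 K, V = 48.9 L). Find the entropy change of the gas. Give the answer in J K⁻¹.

ΔS = 24.2 J/K

Entropy is a state function: ΔS = nC_V ln(T₂/T₁) + nR ln(V₂/V₁), with C_V = 3R/2 = 12.47 J mol⁻¹ K⁻¹ for a monoatomic ideal gas.
ΔS = 1.6 × [12.47 × ln(503/223) + 8.314 × ln(48.9/26.8)] = 24.2 J/K.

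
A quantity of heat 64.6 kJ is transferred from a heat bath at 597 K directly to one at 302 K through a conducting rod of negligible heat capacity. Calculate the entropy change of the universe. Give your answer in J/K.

ΔS_total = 106 J/K

ΔS_hot = −Q/T_H = −64600/597 = -108.2 J/K and ΔS_cold = +Q/T_C = 64600/302 = 213.9 J/K.
ΔS_total = -108.2 + 213.9 = 106 J/K, positive as the second law requires.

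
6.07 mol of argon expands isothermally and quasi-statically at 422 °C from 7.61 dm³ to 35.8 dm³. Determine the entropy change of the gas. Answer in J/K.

ΔS_gas = 78.1 J/K

For an isothermal ideal gas ΔS_gas = nR ln(V₂/V₁) = 6.07 × 8.314 × ln(35.8/7.61) = 78.1 J/K.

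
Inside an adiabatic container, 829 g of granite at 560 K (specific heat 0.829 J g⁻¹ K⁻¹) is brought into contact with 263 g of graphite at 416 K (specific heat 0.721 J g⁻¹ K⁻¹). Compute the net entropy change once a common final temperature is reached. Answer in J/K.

ΔS_total = 6.2 J/K

Energy balance: T_f = (m₁c₁T₁ + m₂c₂T₂)/(m₁c₁ + m₂c₂) = 528.86 K.
ΔS₁ = m₁c₁ ln(T_f/T₁) = 687.241 × ln(528.86/560) = -39.32 J/K.
ΔS₂ = m₂c₂ ln(T_f/T₂) = 189.623 × ln(528.86/416) = 45.52 J/K.
ΔS_total = -39.32 + 45.52 = 6.2 J/K.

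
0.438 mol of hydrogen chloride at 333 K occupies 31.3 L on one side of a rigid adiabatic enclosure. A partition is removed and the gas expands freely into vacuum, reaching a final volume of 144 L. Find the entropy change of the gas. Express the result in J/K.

For an ideal gas in free expansion Q = 0 and W = 0, so T is unchanged.
Entropy is a state function; using a reversible isothermal path, ΔS_gas = nR ln(V₂/V₁) = 0.438 × 8.314 × ln(144/31.3) = 5.56 J/K.

ΔS_gas = 5.56 J/K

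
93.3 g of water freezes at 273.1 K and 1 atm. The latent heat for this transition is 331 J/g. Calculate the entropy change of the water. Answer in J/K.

Heat released by the substance: Q = −mL = −93.3 × 331 = −30882.3 J.
At constant T, ΔS = Q_rev/T = −30882.3 / 273.1 = -113 J/K.

ΔS = -113 J/K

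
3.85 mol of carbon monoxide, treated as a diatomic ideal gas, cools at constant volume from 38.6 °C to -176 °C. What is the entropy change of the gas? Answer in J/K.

ΔS = -93.3 J/K

In kelvin: T₁ = 311.75 K, T₂ = 97.15 K. At constant volume, ΔS = nC_V ln(T₂/T₁) with C_V = 5R/2 = 20.79 J mol⁻¹ K⁻¹.
ΔS = 3.85 × 20.79 × ln(97.15/311.75) = -93.3 J/K.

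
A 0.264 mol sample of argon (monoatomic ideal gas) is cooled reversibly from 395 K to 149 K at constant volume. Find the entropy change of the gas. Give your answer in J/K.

ΔS = -3.21 J/K

At constant volume, ΔS = nC_V ln(T₂/T₁) with C_V = 3R/2 = 12.47 J mol⁻¹ K⁻¹.
ΔS = 0.264 × 12.47 × ln(149/395) = -3.21 J/K.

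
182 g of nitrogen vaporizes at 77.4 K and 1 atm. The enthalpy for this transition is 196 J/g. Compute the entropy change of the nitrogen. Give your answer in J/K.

ΔS = 461 J/K

Heat absorbed by the substance: Q = mL = 182 × 196 = 35672 J.
At constant T, ΔS = Q_rev/T = 35672 / 77.4 = 461 J/K.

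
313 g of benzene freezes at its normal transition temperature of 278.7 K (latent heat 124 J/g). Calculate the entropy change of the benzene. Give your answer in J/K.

Heat released by the substance: Q = −mL = −313 × 124 = −38812 J.
At constant T, ΔS = Q_rev/T = −38812 / 278.7 = -139 J/K.

ΔS = -139 J/K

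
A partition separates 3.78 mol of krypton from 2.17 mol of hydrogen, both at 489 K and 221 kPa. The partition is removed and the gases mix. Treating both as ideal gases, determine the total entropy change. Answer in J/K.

Mole fractions: x_A = 3.78/5.95 = 0.635, x_B = 0.365.
ΔS_mix = −R(n_A ln x_A + n_B ln x_B) = −8.314 × (3.78 ln 0.635 + 2.17 ln 0.365) = 32.5 J/K.

ΔS_mix = 32.5 J/K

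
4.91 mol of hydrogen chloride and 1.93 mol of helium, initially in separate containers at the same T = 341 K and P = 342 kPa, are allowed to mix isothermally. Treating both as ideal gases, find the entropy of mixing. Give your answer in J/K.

Mole fractions: x_A = 4.91/6.84 = 0.718, x_B = 0.282.
ΔS_mix = −R(n_A ln x_A + n_B ln x_B) = −8.314 × (4.91 ln 0.718 + 1.93 ln 0.282) = 33.8 J/K.

ΔS_mix = 33.8 J/K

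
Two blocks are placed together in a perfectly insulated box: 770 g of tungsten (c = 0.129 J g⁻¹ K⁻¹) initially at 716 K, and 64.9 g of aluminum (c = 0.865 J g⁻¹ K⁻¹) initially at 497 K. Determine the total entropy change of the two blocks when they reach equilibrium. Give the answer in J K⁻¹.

Energy balance: T_f = (m₁c₁T₁ + m₂c₂T₂)/(m₁c₁ + m₂c₂) = 636.92 K.
ΔS₁ = m₁c₁ ln(T_f/T₁) = 99.33 × ln(636.92/716) = -11.63 J/K.
ΔS₂ = m₂c₂ ln(T_f/T₂) = 56.1385 × ln(636.92/497) = 13.93 J/K.
ΔS_total = -11.63 + 13.93 = 2.3 J/K.

ΔS_total = 2.3 J/K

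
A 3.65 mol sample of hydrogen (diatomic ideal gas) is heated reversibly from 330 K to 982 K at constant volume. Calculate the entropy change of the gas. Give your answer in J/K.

ΔS = 82.7 J/K

At constant volume, ΔS = nC_V ln(T₂/T₁) with C_V = 5R/2 = 20.79 J mol⁻¹ K⁻¹.
ΔS = 3.65 × 20.79 × ln(982/330) = 82.7 J/K.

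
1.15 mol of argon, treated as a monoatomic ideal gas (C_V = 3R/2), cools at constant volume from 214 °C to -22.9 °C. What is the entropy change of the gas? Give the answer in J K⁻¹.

In kelvin: T₁ = 487.15 K, T₂ = 250.25 K. At constant volume, ΔS = nC_V ln(T₂/T₁) with C_V = 3R/2 = 12.47 J mol⁻¹ K⁻¹.
ΔS = 1.15 × 12.47 × ln(250.25/487.15) = -9.55 J/K.

ΔS = -9.55 J/K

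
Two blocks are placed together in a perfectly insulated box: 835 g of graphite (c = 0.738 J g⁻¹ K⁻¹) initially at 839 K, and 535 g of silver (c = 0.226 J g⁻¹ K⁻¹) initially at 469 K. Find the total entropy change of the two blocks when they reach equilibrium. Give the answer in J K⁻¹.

Energy balance: T_f = (m₁c₁T₁ + m₂c₂T₂)/(m₁c₁ + m₂c₂) = 778.31 K.
ΔS₁ = m₁c₁ ln(T_f/T₁) = 616.23 × ln(778.31/839) = -46.27 J/K.
ΔS₂ = m₂c₂ ln(T_f/T₂) = 120.91 × ln(778.31/469) = 61.24 J/K.
ΔS_total = -46.27 + 61.24 = 15 J/K.

ΔS_total = 15 J/K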